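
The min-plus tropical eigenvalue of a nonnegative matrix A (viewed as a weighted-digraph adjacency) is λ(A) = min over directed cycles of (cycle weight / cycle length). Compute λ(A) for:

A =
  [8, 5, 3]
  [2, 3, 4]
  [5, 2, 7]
λ(A) = 7/3

Enumerate directed cycles and compute their means (weight / length). Sample:
  cycle 0 → 0: weight = 8, length = 1, mean = 8/1 ≈ 8.000
  cycle 1 → 1: weight = 3, length = 1, mean = 3/1 ≈ 3.000
  cycle 2 → 2: weight = 7, length = 1, mean = 7/1 ≈ 7.000
  cycle 0 → 1 → 0: weight = 7, length = 2, mean = 7/2 ≈ 3.500
  cycle 0 → 2 → 0: weight = 8, length = 2, mean = 8/2 ≈ 4.000
  cycle 1 → 0 → 1: weight = 7, length = 2, mean = 7/2 ≈ 3.500
Minimum mean = 2.333, attained e.g. along the cycle 0 → 2 → 1 → 0 with weight 7 and length 3. So λ(A) = 7/3 = 7/3.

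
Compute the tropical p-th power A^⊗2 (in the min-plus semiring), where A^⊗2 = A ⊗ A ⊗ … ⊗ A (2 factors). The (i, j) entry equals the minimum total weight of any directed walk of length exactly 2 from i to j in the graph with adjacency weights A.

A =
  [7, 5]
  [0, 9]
A^⊗2 =
  [5, 12]
  [7, 5]

Each entry (A^⊗2)_ij equals the minimum over all length-2 walks i = v_0 → v_1 → … → v_2 = j of Σ_t A[v_t][v_{t+1}]. For example, for (i, j) = (0, 1) we minimise over 2 possible intermediate vertex sequences; the minimum is 12, attained along the walk 0 → 0 → 1.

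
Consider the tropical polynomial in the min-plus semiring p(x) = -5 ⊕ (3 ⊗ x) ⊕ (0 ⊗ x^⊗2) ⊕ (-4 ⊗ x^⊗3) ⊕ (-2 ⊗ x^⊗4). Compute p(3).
p(3) = -5

A tropical monomial a ⊗ x^⊗i evaluates to a + i · x. Evaluating each term at x = 3:
  Term 0 contributes -5 + 0 · 3 = -5
  Term 1 contributes 3 + 1 · 3 = 6
  Term 2 contributes 0 + 2 · 3 = 6
  Term 3 contributes -4 + 3 · 3 = 5
  Term 4 contributes -2 + 4 · 3 = 10
p(3) = ⊕ of these = min[-5, 6, 6, 5, 10] = -5.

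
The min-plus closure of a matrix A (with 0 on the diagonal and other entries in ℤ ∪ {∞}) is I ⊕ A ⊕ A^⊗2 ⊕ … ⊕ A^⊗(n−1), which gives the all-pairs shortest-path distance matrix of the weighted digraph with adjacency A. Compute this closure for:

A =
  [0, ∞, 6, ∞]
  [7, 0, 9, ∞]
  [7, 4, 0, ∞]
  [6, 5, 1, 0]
Closure =
  [0, 10, 6, ∞]
  [7, 0, 9, ∞]
  [7, 4, 0, ∞]
  [6, 5, 1, 0]

This is the Floyd-Warshall all-pairs shortest-path computation. For each intermediate vertex k = 0, 1, …, 3, update dist[i][j] ← min(dist[i][j], dist[i][k] + dist[k][j]). The final matrix gives, for each (i, j), the minimum total weight of any directed path from i to j (possibly empty when i = j).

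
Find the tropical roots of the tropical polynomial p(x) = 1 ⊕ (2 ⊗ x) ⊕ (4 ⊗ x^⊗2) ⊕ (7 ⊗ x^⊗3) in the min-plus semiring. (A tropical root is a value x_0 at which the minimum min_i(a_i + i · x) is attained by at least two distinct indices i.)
Roots: {-3, -2, -1}

Each tropical root is a break point of the lower envelope of the lines y = a_i + i · x (there are 4 lines, with slopes 0, 1, ..., 3). Only the lines that attain the minimum somewhere contribute to roots; other lines are dominated. Here the surviving (envelope) indices are i = 3, i = 2, i = 1, i = 0.
Intersections between consecutive envelope lines give the roots: for adjacent envelope indices i < j the intersection is x = (a_i − a_j) / (j − i). Reading off the sorted break points: {-3, -2, -1}.
Verification: at each break x_0, at least two indices attain the minimum of min_i(a_i + i · x_0).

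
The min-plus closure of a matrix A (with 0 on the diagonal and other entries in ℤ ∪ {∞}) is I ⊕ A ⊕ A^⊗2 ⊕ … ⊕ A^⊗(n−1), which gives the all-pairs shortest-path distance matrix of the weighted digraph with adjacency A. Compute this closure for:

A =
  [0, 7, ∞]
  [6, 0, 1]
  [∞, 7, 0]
Closure =
  [0, 7, 8]
  [6, 0, 1]
  [13, 7, 0]

This is the Floyd-Warshall all-pairs shortest-path computation. For each intermediate vertex k = 0, 1, …, 2, update dist[i][j] ← min(dist[i][j], dist[i][k] + dist[k][j]). The final matrix gives, for each (i, j), the minimum total weight of any directed path from i to j (possibly empty when i = j).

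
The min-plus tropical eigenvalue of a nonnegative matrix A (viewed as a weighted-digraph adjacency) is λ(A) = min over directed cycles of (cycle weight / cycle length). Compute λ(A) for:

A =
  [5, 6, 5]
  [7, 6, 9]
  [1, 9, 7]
λ(A) = 3

Enumerate directed cycles and compute their means (weight / length). Sample:
  cycle 0 → 0: weight = 5, length = 1, mean = 5/1 ≈ 5.000
  cycle 1 → 1: weight = 6, length = 1, mean = 6/1 ≈ 6.000
  cycle 2 → 2: weight = 7, length = 1, mean = 7/1 ≈ 7.000
  cycle 0 → 1 → 0: weight = 13, length = 2, mean = 13/2 ≈ 6.500
  cycle 0 → 2 → 0: weight = 6, length = 2, mean = 6/2 ≈ 3.000
  cycle 1 → 0 → 1: weight = 13, length = 2, mean = 13/2 ≈ 6.500
Minimum mean = 3.000, attained e.g. along the cycle 0 → 2 → 0 with weight 6 and length 2. So λ(A) = 6/2 = 3.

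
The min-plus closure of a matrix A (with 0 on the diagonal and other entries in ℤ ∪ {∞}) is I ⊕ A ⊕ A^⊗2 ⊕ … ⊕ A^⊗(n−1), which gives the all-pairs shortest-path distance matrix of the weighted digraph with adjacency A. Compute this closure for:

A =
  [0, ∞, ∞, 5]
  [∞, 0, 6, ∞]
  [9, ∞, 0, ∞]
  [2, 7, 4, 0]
Closure =
  [0, 12, 9, 5]
  [15, 0, 6, 20]
  [9, 21, 0, 14]
  [2, 7, 4, 0]

This is the Floyd-Warshall all-pairs shortest-path computation. For each intermediate vertex k = 0, 1, …, 3, update dist[i][j] ← min(dist[i][j], dist[i][k] + dist[k][j]). The final matrix gives, for each (i, j), the minimum total weight of any directed path from i to j (possibly empty when i = j).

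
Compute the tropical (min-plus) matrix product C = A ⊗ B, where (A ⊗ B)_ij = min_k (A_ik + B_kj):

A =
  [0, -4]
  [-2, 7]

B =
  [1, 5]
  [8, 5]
A ⊗ B =
  [1, 1]
  [-1, 3]

Apply the min-plus product entry-by-entry:
  C[0][0] = min over k of (A[0][0] + B[0][0] = 0 + 1 = 1, A[0][1] + B[1][0] = -4 + 8 = 4) = 1 (attained at k = 0)
  C[0][1] = min over k of (A[0][0] + B[0][1] = 0 + 5 = 5, A[0][1] + B[1][1] = -4 + 5 = 1) = 1 (attained at k = 1)
  C[1][0] = min over k of (A[1][0] + B[0][0] = -2 + 1 = -1, A[1][1] + B[1][0] = 7 + 8 = 15) = -1 (attained at k = 0)
  C[1][1] = min over k of (A[1][0] + B[0][1] = -2 + 5 = 3, A[1][1] + B[1][1] = 7 + 5 = 12) = 3 (attained at k = 0)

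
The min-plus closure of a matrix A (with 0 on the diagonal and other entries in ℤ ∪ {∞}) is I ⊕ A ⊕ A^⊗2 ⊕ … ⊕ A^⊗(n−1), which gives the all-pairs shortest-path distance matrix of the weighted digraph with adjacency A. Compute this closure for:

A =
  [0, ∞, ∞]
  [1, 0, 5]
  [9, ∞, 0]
Closure =
  [0, ∞, ∞]
  [1, 0, 5]
  [9, ∞, 0]

This is the Floyd-Warshall all-pairs shortest-path computation. For each intermediate vertex k = 0, 1, …, 2, update dist[i][j] ← min(dist[i][j], dist[i][k] + dist[k][j]). The final matrix gives, for each (i, j), the minimum total weight of any directed path from i to j (possibly empty when i = j).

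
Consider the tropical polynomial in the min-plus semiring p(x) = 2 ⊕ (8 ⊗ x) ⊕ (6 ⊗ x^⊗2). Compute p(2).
p(2) = 2

A tropical monomial a ⊗ x^⊗i evaluates to a + i · x. Evaluating each term at x = 2:
  Term 0 contributes 2 + 0 · 2 = 2
  Term 1 contributes 8 + 1 · 2 = 10
  Term 2 contributes 6 + 2 · 2 = 10
p(2) = ⊕ of these = min[2, 10, 10] = 2.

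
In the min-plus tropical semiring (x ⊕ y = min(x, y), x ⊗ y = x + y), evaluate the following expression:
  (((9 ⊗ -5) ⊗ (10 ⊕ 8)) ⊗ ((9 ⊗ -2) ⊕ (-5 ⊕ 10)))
(((9 ⊗ -5) ⊗ (10 ⊕ 8)) ⊗ ((9 ⊗ -2) ⊕ (-5 ⊕ 10))) = 7

Expand innermost to outermost. Recall ⊕ takes the minimum of its arguments and ⊗ takes their sum. Working out the expression (((9 ⊗ -5) ⊗ (10 ⊕ 8)) ⊗ ((9 ⊗ -2) ⊕ (-5 ⊕ 10))) gives 7.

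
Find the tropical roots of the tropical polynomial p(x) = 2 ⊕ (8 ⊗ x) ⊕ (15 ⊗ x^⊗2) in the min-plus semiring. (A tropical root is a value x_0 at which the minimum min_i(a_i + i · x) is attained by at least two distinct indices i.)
Roots: {-7, -6}

Each tropical root is a break point of the lower envelope of the lines y = a_i + i · x (there are 3 lines, with slopes 0, 1, ..., 2). Only the lines that attain the minimum somewhere contribute to roots; other lines are dominated. Here the surviving (envelope) indices are i = 2, i = 1, i = 0.
Intersections between consecutive envelope lines give the roots: for adjacent envelope indices i < j the intersection is x = (a_i − a_j) / (j − i). Reading off the sorted break points: {-7, -6}.
Verification: at each break x_0, at least two indices attain the minimum of min_i(a_i + i · x_0).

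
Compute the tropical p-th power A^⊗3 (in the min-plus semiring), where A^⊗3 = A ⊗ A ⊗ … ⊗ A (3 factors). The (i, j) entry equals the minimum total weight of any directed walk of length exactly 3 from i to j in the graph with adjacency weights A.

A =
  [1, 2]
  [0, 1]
A^⊗3 =
  [3, 4]
  [2, 3]

Each entry (A^⊗3)_ij equals the minimum over all length-3 walks i = v_0 → v_1 → … → v_3 = j of Σ_t A[v_t][v_{t+1}]. For example, for (i, j) = (0, 1) we minimise over 4 possible intermediate vertex sequences; the minimum is 4, attained along the walk 0 → 0 → 0 → 1.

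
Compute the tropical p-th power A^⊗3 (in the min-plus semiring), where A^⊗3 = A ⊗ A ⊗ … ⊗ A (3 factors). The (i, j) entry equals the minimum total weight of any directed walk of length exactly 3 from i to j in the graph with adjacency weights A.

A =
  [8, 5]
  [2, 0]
A^⊗3 =
  [7, 5]
  [2, 0]

Each entry (A^⊗3)_ij equals the minimum over all length-3 walks i = v_0 → v_1 → … → v_3 = j of Σ_t A[v_t][v_{t+1}]. For example, for (i, j) = (0, 1) we minimise over 4 possible intermediate vertex sequences; the minimum is 5, attained along the walk 0 → 1 → 1 → 1.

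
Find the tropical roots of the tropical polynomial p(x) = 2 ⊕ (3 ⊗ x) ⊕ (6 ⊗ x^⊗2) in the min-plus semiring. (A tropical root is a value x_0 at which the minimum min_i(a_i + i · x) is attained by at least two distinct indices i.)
Roots: {-3, -1}

Each tropical root is a break point of the lower envelope of the lines y = a_i + i · x (there are 3 lines, with slopes 0, 1, ..., 2). Only the lines that attain the minimum somewhere contribute to roots; other lines are dominated. Here the surviving (envelope) indices are i = 2, i = 1, i = 0.
Intersections between consecutive envelope lines give the roots: for adjacent envelope indices i < j the intersection is x = (a_i − a_j) / (j − i). Reading off the sorted break points: {-3, -1}.
Verification: at each break x_0, at least two indices attain the minimum of min_i(a_i + i · x_0).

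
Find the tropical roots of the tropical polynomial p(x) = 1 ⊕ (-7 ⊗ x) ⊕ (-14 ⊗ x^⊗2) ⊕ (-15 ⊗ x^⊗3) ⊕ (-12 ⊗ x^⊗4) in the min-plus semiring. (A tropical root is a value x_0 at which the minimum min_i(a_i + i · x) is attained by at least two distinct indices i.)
Roots: {-3, 1, 7, 8}

Each tropical root is a break point of the lower envelope of the lines y = a_i + i · x (there are 5 lines, with slopes 0, 1, ..., 4). Only the lines that attain the minimum somewhere contribute to roots; other lines are dominated. Here the surviving (envelope) indices are i = 4, i = 3, i = 2, i = 1, i = 0.
Intersections between consecutive envelope lines give the roots: for adjacent envelope indices i < j the intersection is x = (a_i − a_j) / (j − i). Reading off the sorted break points: {-3, 1, 7, 8}.
Verification: at each break x_0, at least two indices attain the minimum of min_i(a_i + i · x_0).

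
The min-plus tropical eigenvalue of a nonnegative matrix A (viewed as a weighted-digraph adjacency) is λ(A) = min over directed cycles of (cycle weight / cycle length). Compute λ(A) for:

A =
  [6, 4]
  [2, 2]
λ(A) = 2

Enumerate directed cycles and compute their means (weight / length). Sample:
  cycle 0 → 0: weight = 6, length = 1, mean = 6/1 ≈ 6.000
  cycle 1 → 1: weight = 2, length = 1, mean = 2/1 ≈ 2.000
  cycle 0 → 1 → 0: weight = 6, length = 2, mean = 6/2 ≈ 3.000
  cycle 1 → 0 → 1: weight = 6, length = 2, mean = 6/2 ≈ 3.000
Minimum mean = 2.000, attained e.g. along the cycle 1 → 1 with weight 2 and length 1. So λ(A) = 2/1 = 2.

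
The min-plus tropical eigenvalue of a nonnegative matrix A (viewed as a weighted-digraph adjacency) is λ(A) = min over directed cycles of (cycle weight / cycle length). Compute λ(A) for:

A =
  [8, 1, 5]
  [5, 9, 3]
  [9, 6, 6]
λ(A) = 3

Enumerate directed cycles and compute their means (weight / length). Sample:
  cycle 0 → 0: weight = 8, length = 1, mean = 8/1 ≈ 8.000
  cycle 1 → 1: weight = 9, length = 1, mean = 9/1 ≈ 9.000
  cycle 2 → 2: weight = 6, length = 1, mean = 6/1 ≈ 6.000
  cycle 0 → 1 → 0: weight = 6, length = 2, mean = 6/2 ≈ 3.000
  cycle 0 → 2 → 0: weight = 14, length = 2, mean = 14/2 ≈ 7.000
  cycle 1 → 0 → 1: weight = 6, length = 2, mean = 6/2 ≈ 3.000
Minimum mean = 3.000, attained e.g. along the cycle 0 → 1 → 0 with weight 6 and length 2. So λ(A) = 6/2 = 3.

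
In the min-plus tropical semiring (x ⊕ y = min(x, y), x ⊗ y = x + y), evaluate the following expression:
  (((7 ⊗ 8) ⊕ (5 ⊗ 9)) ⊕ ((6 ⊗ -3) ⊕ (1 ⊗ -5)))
(((7 ⊗ 8) ⊕ (5 ⊗ 9)) ⊕ ((6 ⊗ -3) ⊕ (1 ⊗ -5))) = -4

Expand innermost to outermost. Recall ⊕ takes the minimum of its arguments and ⊗ takes their sum. Working out the expression (((7 ⊗ 8) ⊕ (5 ⊗ 9)) ⊕ ((6 ⊗ -3) ⊕ (1 ⊗ -5))) gives -4.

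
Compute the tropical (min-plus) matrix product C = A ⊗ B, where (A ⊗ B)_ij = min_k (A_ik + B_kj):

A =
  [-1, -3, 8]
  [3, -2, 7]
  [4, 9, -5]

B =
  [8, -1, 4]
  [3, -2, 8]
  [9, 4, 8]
A ⊗ B =
  [0, -5, 3]
  [1, -4, 6]
  [4, -1, 3]

Apply the min-plus product entry-by-entry:
  C[0][0] = min over k of (A[0][0] + B[0][0] = -1 + 8 = 7, A[0][1] + B[1][0] = -3 + 3 = 0, A[0][2] + B[2][0] = 8 + 9 = 17) = 0 (attained at k = 1)
  C[0][1] = min over k of (A[0][0] + B[0][1] = -1 + -1 = -2, A[0][1] + B[1][1] = -3 + -2 = -5, A[0][2] + B[2][1] = 8 + 4 = 12) = -5 (attained at k = 1)
  C[0][2] = min over k of (A[0][0] + B[0][2] = -1 + 4 = 3, A[0][1] + B[1][2] = -3 + 8 = 5, A[0][2] + B[2][2] = 8 + 8 = 16) = 3 (attained at k = 0)
  C[1][0] = min over k of (A[1][0] + B[0][0] = 3 + 8 = 11, A[1][1] + B[1][0] = -2 + 3 = 1, A[1][2] + B[2][0] = 7 + 9 = 16) = 1 (attained at k = 1)
  C[1][1] = min over k of (A[1][0] + B[0][1] = 3 + -1 = 2, A[1][1] + B[1][1] = -2 + -2 = -4, A[1][2] + B[2][1] = 7 + 4 = 11) = -4 (attained at k = 1)
  C[1][2] = min over k of (A[1][0] + B[0][2] = 3 + 4 = 7, A[1][1] + B[1][2] = -2 + 8 = 6, A[1][2] + B[2][2] = 7 + 8 = 15) = 6 (attained at k = 1)
  C[2][0] = min over k of (A[2][0] + B[0][0] = 4 + 8 = 12, A[2][1] + B[1][0] = 9 + 3 = 12, A[2][2] + B[2][0] = -5 + 9 = 4) = 4 (attained at k = 2)
  C[2][1] = min over k of (A[2][0] + B[0][1] = 4 + -1 = 3, A[2][1] + B[1][1] = 9 + -2 = 7, A[2][2] + B[2][1] = -5 + 4 = -1) = -1 (attained at k = 2)
  C[2][2] = min over k of (A[2][0] + B[0][2] = 4 + 4 = 8, A[2][1] + B[1][2] = 9 + 8 = 17, A[2][2] + B[2][2] = -5 + 8 = 3) = 3 (attained at k = 2)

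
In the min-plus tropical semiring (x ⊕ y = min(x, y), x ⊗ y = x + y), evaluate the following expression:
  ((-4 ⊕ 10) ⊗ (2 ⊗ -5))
((-4 ⊕ 10) ⊗ (2 ⊗ -5)) = -7

Expand innermost to outermost. Recall ⊕ takes the minimum of its arguments and ⊗ takes their sum. Working out the expression ((-4 ⊕ 10) ⊗ (2 ⊗ -5)) gives -7.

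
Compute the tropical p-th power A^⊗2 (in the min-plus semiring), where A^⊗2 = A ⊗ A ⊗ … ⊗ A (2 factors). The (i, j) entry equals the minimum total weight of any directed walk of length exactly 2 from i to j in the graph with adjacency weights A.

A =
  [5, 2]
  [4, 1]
A^⊗2 =
  [6, 3]
  [5, 2]

Each entry (A^⊗2)_ij equals the minimum over all length-2 walks i = v_0 → v_1 → … → v_2 = j of Σ_t A[v_t][v_{t+1}]. For example, for (i, j) = (0, 1) we minimise over 2 possible intermediate vertex sequences; the minimum is 3, attained along the walk 0 → 1 → 1.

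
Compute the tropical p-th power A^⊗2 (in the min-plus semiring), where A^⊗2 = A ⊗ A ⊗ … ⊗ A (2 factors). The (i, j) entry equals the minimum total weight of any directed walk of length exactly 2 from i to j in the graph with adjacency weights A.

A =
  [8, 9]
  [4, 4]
A^⊗2 =
  [13, 13]
  [8, 8]

Each entry (A^⊗2)_ij equals the minimum over all length-2 walks i = v_0 → v_1 → … → v_2 = j of Σ_t A[v_t][v_{t+1}]. For example, for (i, j) = (0, 1) we minimise over 2 possible intermediate vertex sequences; the minimum is 13, attained along the walk 0 → 1 → 1.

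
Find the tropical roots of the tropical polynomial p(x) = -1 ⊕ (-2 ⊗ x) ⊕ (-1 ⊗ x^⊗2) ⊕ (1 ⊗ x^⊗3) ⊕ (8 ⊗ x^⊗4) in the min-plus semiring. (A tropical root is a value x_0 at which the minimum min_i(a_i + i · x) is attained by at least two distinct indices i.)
Roots: {-7, -2, -1, 1}

Each tropical root is a break point of the lower envelope of the lines y = a_i + i · x (there are 5 lines, with slopes 0, 1, ..., 4). Only the lines that attain the minimum somewhere contribute to roots; other lines are dominated. Here the surviving (envelope) indices are i = 4, i = 3, i = 2, i = 1, i = 0.
Intersections between consecutive envelope lines give the roots: for adjacent envelope indices i < j the intersection is x = (a_i − a_j) / (j − i). Reading off the sorted break points: {-7, -2, -1, 1}.
Verification: at each break x_0, at least two indices attain the minimum of min_i(a_i + i · x_0).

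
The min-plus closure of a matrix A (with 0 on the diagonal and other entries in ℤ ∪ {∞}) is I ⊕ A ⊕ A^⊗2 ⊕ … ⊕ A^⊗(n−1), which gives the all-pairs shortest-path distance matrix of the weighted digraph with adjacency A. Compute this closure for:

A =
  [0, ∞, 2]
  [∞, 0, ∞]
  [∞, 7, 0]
Closure =
  [0, 9, 2]
  [∞, 0, ∞]
  [∞, 7, 0]

This is the Floyd-Warshall all-pairs shortest-path computation. For each intermediate vertex k = 0, 1, …, 2, update dist[i][j] ← min(dist[i][j], dist[i][k] + dist[k][j]). The final matrix gives, for each (i, j), the minimum total weight of any directed path from i to j (possibly empty when i = j).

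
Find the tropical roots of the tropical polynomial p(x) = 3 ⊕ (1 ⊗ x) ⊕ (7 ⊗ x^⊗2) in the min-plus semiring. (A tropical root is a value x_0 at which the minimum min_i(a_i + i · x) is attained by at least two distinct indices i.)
Roots: {-6, 2}

Each tropical root is a break point of the lower envelope of the lines y = a_i + i · x (there are 3 lines, with slopes 0, 1, ..., 2). Only the lines that attain the minimum somewhere contribute to roots; other lines are dominated. Here the surviving (envelope) indices are i = 2, i = 1, i = 0.
Intersections between consecutive envelope lines give the roots: for adjacent envelope indices i < j the intersection is x = (a_i − a_j) / (j − i). Reading off the sorted break points: {-6, 2}.
Verification: at each break x_0, at least two indices attain the minimum of min_i(a_i + i · x_0).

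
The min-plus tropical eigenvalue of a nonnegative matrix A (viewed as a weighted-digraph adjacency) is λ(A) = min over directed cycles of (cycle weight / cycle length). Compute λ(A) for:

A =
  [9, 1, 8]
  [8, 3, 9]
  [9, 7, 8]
λ(A) = 3

Enumerate directed cycles and compute their means (weight / length). Sample:
  cycle 0 → 0: weight = 9, length = 1, mean = 9/1 ≈ 9.000
  cycle 1 → 1: weight = 3, length = 1, mean = 3/1 ≈ 3.000
  cycle 2 → 2: weight = 8, length = 1, mean = 8/1 ≈ 8.000
  cycle 0 → 1 → 0: weight = 9, length = 2, mean = 9/2 ≈ 4.500
  cycle 0 → 2 → 0: weight = 17, length = 2, mean = 17/2 ≈ 8.500
  cycle 1 → 0 → 1: weight = 9, length = 2, mean = 9/2 ≈ 4.500
Minimum mean = 3.000, attained e.g. along the cycle 1 → 1 with weight 3 and length 1. So λ(A) = 3/1 = 3.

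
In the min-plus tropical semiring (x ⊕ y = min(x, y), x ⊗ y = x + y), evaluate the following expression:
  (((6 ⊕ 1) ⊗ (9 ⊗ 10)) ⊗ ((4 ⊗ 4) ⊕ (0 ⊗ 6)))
(((6 ⊕ 1) ⊗ (9 ⊗ 10)) ⊗ ((4 ⊗ 4) ⊕ (0 ⊗ 6))) = 26

Expand innermost to outermost. Recall ⊕ takes the minimum of its arguments and ⊗ takes their sum. Working out the expression (((6 ⊕ 1) ⊗ (9 ⊗ 10)) ⊗ ((4 ⊗ 4) ⊕ (0 ⊗ 6))) gives 26.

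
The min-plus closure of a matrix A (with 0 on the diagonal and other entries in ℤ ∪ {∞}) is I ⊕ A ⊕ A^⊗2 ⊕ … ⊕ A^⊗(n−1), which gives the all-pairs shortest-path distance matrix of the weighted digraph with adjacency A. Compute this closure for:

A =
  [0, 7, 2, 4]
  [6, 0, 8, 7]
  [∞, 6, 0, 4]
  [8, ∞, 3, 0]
Closure =
  [0, 7, 2, 4]
  [6, 0, 8, 7]
  [12, 6, 0, 4]
  [8, 9, 3, 0]

This is the Floyd-Warshall all-pairs shortest-path computation. For each intermediate vertex k = 0, 1, …, 3, update dist[i][j] ← min(dist[i][j], dist[i][k] + dist[k][j]). The final matrix gives, for each (i, j), the minimum total weight of any directed path from i to j (possibly empty when i = j).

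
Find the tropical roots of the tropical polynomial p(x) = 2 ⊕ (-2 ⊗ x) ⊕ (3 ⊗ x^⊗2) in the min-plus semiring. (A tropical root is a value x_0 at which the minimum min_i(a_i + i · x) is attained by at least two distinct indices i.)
Roots: {-5, 4}

Each tropical root is a break point of the lower envelope of the lines y = a_i + i · x (there are 3 lines, with slopes 0, 1, ..., 2). Only the lines that attain the minimum somewhere contribute to roots; other lines are dominated. Here the surviving (envelope) indices are i = 2, i = 1, i = 0.
Intersections between consecutive envelope lines give the roots: for adjacent envelope indices i < j the intersection is x = (a_i − a_j) / (j − i). Reading off the sorted break points: {-5, 4}.
Verification: at each break x_0, at least two indices attain the minimum of min_i(a_i + i · x_0).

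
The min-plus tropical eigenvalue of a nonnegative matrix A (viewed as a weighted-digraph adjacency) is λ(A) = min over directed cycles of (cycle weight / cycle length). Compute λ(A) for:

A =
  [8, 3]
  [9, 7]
λ(A) = 6

Enumerate directed cycles and compute their means (weight / length). Sample:
  cycle 0 → 0: weight = 8, length = 1, mean = 8/1 ≈ 8.000
  cycle 1 → 1: weight = 7, length = 1, mean = 7/1 ≈ 7.000
  cycle 0 → 1 → 0: weight = 12, length = 2, mean = 12/2 ≈ 6.000
  cycle 1 → 0 → 1: weight = 12, length = 2, mean = 12/2 ≈ 6.000
Minimum mean = 6.000, attained e.g. along the cycle 0 → 1 → 0 with weight 12 and length 2. So λ(A) = 12/2 = 6.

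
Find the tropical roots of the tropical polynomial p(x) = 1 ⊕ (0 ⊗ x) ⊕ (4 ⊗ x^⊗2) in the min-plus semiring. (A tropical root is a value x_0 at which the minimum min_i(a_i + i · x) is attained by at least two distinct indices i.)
Roots: {-4, 1}

Each tropical root is a break point of the lower envelope of the lines y = a_i + i · x (there are 3 lines, with slopes 0, 1, ..., 2). Only the lines that attain the minimum somewhere contribute to roots; other lines are dominated. Here the surviving (envelope) indices are i = 2, i = 1, i = 0.
Intersections between consecutive envelope lines give the roots: for adjacent envelope indices i < j the intersection is x = (a_i − a_j) / (j − i). Reading off the sorted break points: {-4, 1}.
Verification: at each break x_0, at least two indices attain the minimum of min_i(a_i + i · x_0).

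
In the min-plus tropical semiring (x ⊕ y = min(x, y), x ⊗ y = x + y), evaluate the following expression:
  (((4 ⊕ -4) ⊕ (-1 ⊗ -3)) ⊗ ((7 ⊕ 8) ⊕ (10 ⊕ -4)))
(((4 ⊕ -4) ⊕ (-1 ⊗ -3)) ⊗ ((7 ⊕ 8) ⊕ (10 ⊕ -4))) = -8

Expand innermost to outermost. Recall ⊕ takes the minimum of its arguments and ⊗ takes their sum. Working out the expression (((4 ⊕ -4) ⊕ (-1 ⊗ -3)) ⊗ ((7 ⊕ 8) ⊕ (10 ⊕ -4))) gives -8.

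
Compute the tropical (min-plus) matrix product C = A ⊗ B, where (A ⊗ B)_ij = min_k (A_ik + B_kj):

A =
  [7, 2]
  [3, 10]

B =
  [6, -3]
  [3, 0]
A ⊗ B =
  [5, 2]
  [9, 0]

Apply the min-plus product entry-by-entry:
  C[0][0] = min over k of (A[0][0] + B[0][0] = 7 + 6 = 13, A[0][1] + B[1][0] = 2 + 3 = 5) = 5 (attained at k = 1)
  C[0][1] = min over k of (A[0][0] + B[0][1] = 7 + -3 = 4, A[0][1] + B[1][1] = 2 + 0 = 2) = 2 (attained at k = 1)
  C[1][0] = min over k of (A[1][0] + B[0][0] = 3 + 6 = 9, A[1][1] + B[1][0] = 10 + 3 = 13) = 9 (attained at k = 0)
  C[1][1] = min over k of (A[1][0] + B[0][1] = 3 + -3 = 0, A[1][1] + B[1][1] = 10 + 0 = 10) = 0 (attained at k = 0)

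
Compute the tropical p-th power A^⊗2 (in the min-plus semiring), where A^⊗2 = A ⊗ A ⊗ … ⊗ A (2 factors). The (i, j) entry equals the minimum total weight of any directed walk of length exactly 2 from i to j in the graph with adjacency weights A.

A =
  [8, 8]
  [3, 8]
A^⊗2 =
  [11, 16]
  [11, 11]

Each entry (A^⊗2)_ij equals the minimum over all length-2 walks i = v_0 → v_1 → … → v_2 = j of Σ_t A[v_t][v_{t+1}]. For example, for (i, j) = (0, 1) we minimise over 2 possible intermediate vertex sequences; the minimum is 16, attained along the walk 0 → 0 → 1.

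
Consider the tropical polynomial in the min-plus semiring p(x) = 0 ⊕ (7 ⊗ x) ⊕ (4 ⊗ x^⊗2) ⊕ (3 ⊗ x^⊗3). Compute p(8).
p(8) = 0

A tropical monomial a ⊗ x^⊗i evaluates to a + i · x. Evaluating each term at x = 8:
  Term 0 contributes 0 + 0 · 8 = 0
  Term 1 contributes 7 + 1 · 8 = 15
  Term 2 contributes 4 + 2 · 8 = 20
  Term 3 contributes 3 + 3 · 8 = 27
p(8) = ⊕ of these = min[0, 15, 20, 27] = 0.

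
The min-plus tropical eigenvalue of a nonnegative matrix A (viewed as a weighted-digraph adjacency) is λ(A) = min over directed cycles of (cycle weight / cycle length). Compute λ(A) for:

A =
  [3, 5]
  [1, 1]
λ(A) = 1

Enumerate directed cycles and compute their means (weight / length). Sample:
  cycle 0 → 0: weight = 3, length = 1, mean = 3/1 ≈ 3.000
  cycle 1 → 1: weight = 1, length = 1, mean = 1/1 ≈ 1.000
  cycle 0 → 1 → 0: weight = 6, length = 2, mean = 6/2 ≈ 3.000
  cycle 1 → 0 → 1: weight = 6, length = 2, mean = 6/2 ≈ 3.000
Minimum mean = 1.000, attained e.g. along the cycle 1 → 1 with weight 1 and length 1. So λ(A) = 1/1 = 1.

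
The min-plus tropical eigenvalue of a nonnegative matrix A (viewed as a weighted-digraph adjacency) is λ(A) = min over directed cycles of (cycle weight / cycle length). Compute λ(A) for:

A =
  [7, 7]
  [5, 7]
λ(A) = 6

Enumerate directed cycles and compute their means (weight / length). Sample:
  cycle 0 → 0: weight = 7, length = 1, mean = 7/1 ≈ 7.000
  cycle 1 → 1: weight = 7, length = 1, mean = 7/1 ≈ 7.000
  cycle 0 → 1 → 0: weight = 12, length = 2, mean = 12/2 ≈ 6.000
  cycle 1 → 0 → 1: weight = 12, length = 2, mean = 12/2 ≈ 6.000
Minimum mean = 6.000, attained e.g. along the cycle 0 → 1 → 0 with weight 12 and length 2. So λ(A) = 12/2 = 6.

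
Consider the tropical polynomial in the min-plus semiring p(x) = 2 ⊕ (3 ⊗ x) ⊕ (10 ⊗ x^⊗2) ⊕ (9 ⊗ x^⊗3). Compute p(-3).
p(-3) = 0

A tropical monomial a ⊗ x^⊗i evaluates to a + i · x. Evaluating each term at x = -3:
  Term 0 contributes 2 + 0 · -3 = 2
  Term 1 contributes 3 + 1 · -3 = 0
  Term 2 contributes 10 + 2 · -3 = 4
  Term 3 contributes 9 + 3 · -3 = 0
p(-3) = ⊕ of these = min[2, 0, 4, 0] = 0.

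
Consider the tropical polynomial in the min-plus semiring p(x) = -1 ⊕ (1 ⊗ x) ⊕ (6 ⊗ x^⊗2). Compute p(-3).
p(-3) = -2

A tropical monomial a ⊗ x^⊗i evaluates to a + i · x. Evaluating each term at x = -3:
  Term 0 contributes -1 + 0 · -3 = -1
  Term 1 contributes 1 + 1 · -3 = -2
  Term 2 contributes 6 + 2 · -3 = 0
p(-3) = ⊕ of these = min[-1, -2, 0] = -2.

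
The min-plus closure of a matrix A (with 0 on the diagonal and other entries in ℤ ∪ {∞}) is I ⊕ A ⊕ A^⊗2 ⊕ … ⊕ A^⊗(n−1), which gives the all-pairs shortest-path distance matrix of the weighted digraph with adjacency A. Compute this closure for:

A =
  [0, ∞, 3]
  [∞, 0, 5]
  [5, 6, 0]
Closure =
  [0, 9, 3]
  [10, 0, 5]
  [5, 6, 0]

This is the Floyd-Warshall all-pairs shortest-path computation. For each intermediate vertex k = 0, 1, …, 2, update dist[i][j] ← min(dist[i][j], dist[i][k] + dist[k][j]). The final matrix gives, for each (i, j), the minimum total weight of any directed path from i to j (possibly empty when i = j).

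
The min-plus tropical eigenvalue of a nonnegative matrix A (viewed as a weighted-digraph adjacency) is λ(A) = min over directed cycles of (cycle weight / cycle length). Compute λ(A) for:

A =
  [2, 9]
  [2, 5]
λ(A) = 2

Enumerate directed cycles and compute their means (weight / length). Sample:
  cycle 0 → 0: weight = 2, length = 1, mean = 2/1 ≈ 2.000
  cycle 1 → 1: weight = 5, length = 1, mean = 5/1 ≈ 5.000
  cycle 0 → 1 → 0: weight = 11, length = 2, mean = 11/2 ≈ 5.500
  cycle 1 → 0 → 1: weight = 11, length = 2, mean = 11/2 ≈ 5.500
Minimum mean = 2.000, attained e.g. along the cycle 0 → 0 with weight 2 and length 1. So λ(A) = 2/1 = 2.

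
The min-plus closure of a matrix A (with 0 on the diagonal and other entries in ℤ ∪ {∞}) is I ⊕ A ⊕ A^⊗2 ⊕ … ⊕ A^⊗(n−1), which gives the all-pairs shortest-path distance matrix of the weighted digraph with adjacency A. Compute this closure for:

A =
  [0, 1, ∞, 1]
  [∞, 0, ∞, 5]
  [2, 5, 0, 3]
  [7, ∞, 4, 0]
Closure =
  [0, 1, 5, 1]
  [11, 0, 9, 5]
  [2, 3, 0, 3]
  [6, 7, 4, 0]

This is the Floyd-Warshall all-pairs shortest-path computation. For each intermediate vertex k = 0, 1, …, 3, update dist[i][j] ← min(dist[i][j], dist[i][k] + dist[k][j]). The final matrix gives, for each (i, j), the minimum total weight of any directed path from i to j (possibly empty when i = j).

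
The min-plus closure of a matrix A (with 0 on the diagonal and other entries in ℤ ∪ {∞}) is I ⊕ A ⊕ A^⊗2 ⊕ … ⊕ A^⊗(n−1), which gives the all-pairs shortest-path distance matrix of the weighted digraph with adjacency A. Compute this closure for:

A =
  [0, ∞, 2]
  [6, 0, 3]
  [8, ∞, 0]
Closure =
  [0, ∞, 2]
  [6, 0, 3]
  [8, ∞, 0]

This is the Floyd-Warshall all-pairs shortest-path computation. For each intermediate vertex k = 0, 1, …, 2, update dist[i][j] ← min(dist[i][j], dist[i][k] + dist[k][j]). The final matrix gives, for each (i, j), the minimum total weight of any directed path from i to j (possibly empty when i = j).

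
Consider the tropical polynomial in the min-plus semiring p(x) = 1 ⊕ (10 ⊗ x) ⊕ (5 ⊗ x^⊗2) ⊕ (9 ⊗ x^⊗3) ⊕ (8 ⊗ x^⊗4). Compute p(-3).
p(-3) = -4

A tropical monomial a ⊗ x^⊗i evaluates to a + i · x. Evaluating each term at x = -3:
  Term 0 contributes 1 + 0 · -3 = 1
  Term 1 contributes 10 + 1 · -3 = 7
  Term 2 contributes 5 + 2 · -3 = -1
  Term 3 contributes 9 + 3 · -3 = 0
  Term 4 contributes 8 + 4 · -3 = -4
p(-3) = ⊕ of these = min[1, 7, -1, 0, -4] = -4.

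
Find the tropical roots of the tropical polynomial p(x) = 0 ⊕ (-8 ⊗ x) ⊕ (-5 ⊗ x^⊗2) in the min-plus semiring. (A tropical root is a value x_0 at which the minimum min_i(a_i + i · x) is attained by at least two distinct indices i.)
Roots: {-3, 8}

Each tropical root is a break point of the lower envelope of the lines y = a_i + i · x (there are 3 lines, with slopes 0, 1, ..., 2). Only the lines that attain the minimum somewhere contribute to roots; other lines are dominated. Here the surviving (envelope) indices are i = 2, i = 1, i = 0.
Intersections between consecutive envelope lines give the roots: for adjacent envelope indices i < j the intersection is x = (a_i − a_j) / (j − i). Reading off the sorted break points: {-3, 8}.
Verification: at each break x_0, at least two indices attain the minimum of min_i(a_i + i · x_0).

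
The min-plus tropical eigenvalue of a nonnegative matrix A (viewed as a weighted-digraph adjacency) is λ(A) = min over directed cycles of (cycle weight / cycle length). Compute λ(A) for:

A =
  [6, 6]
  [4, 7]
λ(A) = 5

Enumerate directed cycles and compute their means (weight / length). Sample:
  cycle 0 → 0: weight = 6, length = 1, mean = 6/1 ≈ 6.000
  cycle 1 → 1: weight = 7, length = 1, mean = 7/1 ≈ 7.000
  cycle 0 → 1 → 0: weight = 10, length = 2, mean = 10/2 ≈ 5.000
  cycle 1 → 0 → 1: weight = 10, length = 2, mean = 10/2 ≈ 5.000
Minimum mean = 5.000, attained e.g. along the cycle 0 → 1 → 0 with weight 10 and length 2. So λ(A) = 10/2 = 5.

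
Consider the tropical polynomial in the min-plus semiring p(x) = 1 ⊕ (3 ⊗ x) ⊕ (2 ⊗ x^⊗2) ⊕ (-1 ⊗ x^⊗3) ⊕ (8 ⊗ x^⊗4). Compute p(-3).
p(-3) = -10

A tropical monomial a ⊗ x^⊗i evaluates to a + i · x. Evaluating each term at x = -3:
  Term 0 contributes 1 + 0 · -3 = 1
  Term 1 contributes 3 + 1 · -3 = 0
  Term 2 contributes 2 + 2 · -3 = -4
  Term 3 contributes -1 + 3 · -3 = -10
  Term 4 contributes 8 + 4 · -3 = -4
p(-3) = ⊕ of these = min[1, 0, -4, -10, -4] = -10.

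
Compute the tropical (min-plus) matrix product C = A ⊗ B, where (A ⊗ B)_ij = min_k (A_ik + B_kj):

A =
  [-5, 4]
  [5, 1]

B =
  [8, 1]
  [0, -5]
A ⊗ B =
  [3, -4]
  [1, -4]

Apply the min-plus product entry-by-entry:
  C[0][0] = min over k of (A[0][0] + B[0][0] = -5 + 8 = 3, A[0][1] + B[1][0] = 4 + 0 = 4) = 3 (attained at k = 0)
  C[0][1] = min over k of (A[0][0] + B[0][1] = -5 + 1 = -4, A[0][1] + B[1][1] = 4 + -5 = -1) = -4 (attained at k = 0)
  C[1][0] = min over k of (A[1][0] + B[0][0] = 5 + 8 = 13, A[1][1] + B[1][0] = 1 + 0 = 1) = 1 (attained at k = 1)
  C[1][1] = min over k of (A[1][0] + B[0][1] = 5 + 1 = 6, A[1][1] + B[1][1] = 1 + -5 = -4) = -4 (attained at k = 1)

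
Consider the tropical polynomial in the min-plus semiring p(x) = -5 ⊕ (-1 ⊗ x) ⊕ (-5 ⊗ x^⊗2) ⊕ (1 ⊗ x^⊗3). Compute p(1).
p(1) = -5

A tropical monomial a ⊗ x^⊗i evaluates to a + i · x. Evaluating each term at x = 1:
  Term 0 contributes -5 + 0 · 1 = -5
  Term 1 contributes -1 + 1 · 1 = 0
  Term 2 contributes -5 + 2 · 1 = -3
  Term 3 contributes 1 + 3 · 1 = 4
p(1) = ⊕ of these = min[-5, 0, -3, 4] = -5.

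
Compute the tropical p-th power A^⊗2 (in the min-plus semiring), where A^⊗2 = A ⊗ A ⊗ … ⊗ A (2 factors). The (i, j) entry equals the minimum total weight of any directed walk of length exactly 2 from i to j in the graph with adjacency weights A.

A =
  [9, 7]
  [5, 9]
A^⊗2 =
  [12, 16]
  [14, 12]

Each entry (A^⊗2)_ij equals the minimum over all length-2 walks i = v_0 → v_1 → … → v_2 = j of Σ_t A[v_t][v_{t+1}]. For example, for (i, j) = (0, 1) we minimise over 2 possible intermediate vertex sequences; the minimum is 16, attained along the walk 0 → 0 → 1.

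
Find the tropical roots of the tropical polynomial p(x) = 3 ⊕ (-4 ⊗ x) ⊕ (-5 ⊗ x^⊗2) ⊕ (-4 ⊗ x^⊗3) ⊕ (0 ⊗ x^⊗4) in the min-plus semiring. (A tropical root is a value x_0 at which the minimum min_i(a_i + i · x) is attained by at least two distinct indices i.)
Roots: {-4, -1, 1, 7}

Each tropical root is a break point of the lower envelope of the lines y = a_i + i · x (there are 5 lines, with slopes 0, 1, ..., 4). Only the lines that attain the minimum somewhere contribute to roots; other lines are dominated. Here the surviving (envelope) indices are i = 4, i = 3, i = 2, i = 1, i = 0.
Intersections between consecutive envelope lines give the roots: for adjacent envelope indices i < j the intersection is x = (a_i − a_j) / (j − i). Reading off the sorted break points: {-4, -1, 1, 7}.
Verification: at each break x_0, at least two indices attain the minimum of min_i(a_i + i · x_0).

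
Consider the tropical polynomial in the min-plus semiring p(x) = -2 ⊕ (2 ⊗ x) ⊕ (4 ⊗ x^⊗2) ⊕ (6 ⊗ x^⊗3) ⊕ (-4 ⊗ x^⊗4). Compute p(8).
p(8) = -2

A tropical monomial a ⊗ x^⊗i evaluates to a + i · x. Evaluating each term at x = 8:
  Term 0 contributes -2 + 0 · 8 = -2
  Term 1 contributes 2 + 1 · 8 = 10
  Term 2 contributes 4 + 2 · 8 = 20
  Term 3 contributes 6 + 3 · 8 = 30
  Term 4 contributes -4 + 4 · 8 = 28
p(8) = ⊕ of these = min[-2, 10, 20, 30, 28] = -2.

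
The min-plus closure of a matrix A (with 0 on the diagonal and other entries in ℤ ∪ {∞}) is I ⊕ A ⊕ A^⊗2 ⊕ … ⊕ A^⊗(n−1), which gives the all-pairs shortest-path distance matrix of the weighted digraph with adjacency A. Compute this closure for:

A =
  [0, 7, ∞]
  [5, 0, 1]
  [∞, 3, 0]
Closure =
  [0, 7, 8]
  [5, 0, 1]
  [8, 3, 0]

This is the Floyd-Warshall all-pairs shortest-path computation. For each intermediate vertex k = 0, 1, …, 2, update dist[i][j] ← min(dist[i][j], dist[i][k] + dist[k][j]). The final matrix gives, for each (i, j), the minimum total weight of any directed path from i to j (possibly empty when i = j).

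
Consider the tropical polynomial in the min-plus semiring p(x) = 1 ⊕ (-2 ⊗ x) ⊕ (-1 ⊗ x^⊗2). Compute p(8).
p(8) = 1

A tropical monomial a ⊗ x^⊗i evaluates to a + i · x. Evaluating each term at x = 8:
  Term 0 contributes 1 + 0 · 8 = 1
  Term 1 contributes -2 + 1 · 8 = 6
  Term 2 contributes -1 + 2 · 8 = 15
p(8) = ⊕ of these = min[1, 6, 15] = 1.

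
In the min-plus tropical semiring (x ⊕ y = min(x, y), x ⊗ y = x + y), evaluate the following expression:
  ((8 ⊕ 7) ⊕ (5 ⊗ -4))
((8 ⊕ 7) ⊕ (5 ⊗ -4)) = 1

Expand innermost to outermost. Recall ⊕ takes the minimum of its arguments and ⊗ takes their sum. Working out the expression ((8 ⊕ 7) ⊕ (5 ⊗ -4)) gives 1.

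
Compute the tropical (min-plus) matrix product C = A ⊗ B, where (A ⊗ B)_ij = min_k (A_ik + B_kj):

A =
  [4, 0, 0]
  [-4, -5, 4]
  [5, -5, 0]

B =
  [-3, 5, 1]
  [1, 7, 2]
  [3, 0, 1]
A ⊗ B =
  [1, 0, 1]
  [-7, 1, -3]
  [-4, 0, -3]

Apply the min-plus product entry-by-entry:
  C[0][0] = min over k of (A[0][0] + B[0][0] = 4 + -3 = 1, A[0][1] + B[1][0] = 0 + 1 = 1, A[0][2] + B[2][0] = 0 + 3 = 3) = 1 (attained at k = 0)
  C[0][1] = min over k of (A[0][0] + B[0][1] = 4 + 5 = 9, A[0][1] + B[1][1] = 0 + 7 = 7, A[0][2] + B[2][1] = 0 + 0 = 0) = 0 (attained at k = 2)
  C[0][2] = min over k of (A[0][0] + B[0][2] = 4 + 1 = 5, A[0][1] + B[1][2] = 0 + 2 = 2, A[0][2] + B[2][2] = 0 + 1 = 1) = 1 (attained at k = 2)
  C[1][0] = min over k of (A[1][0] + B[0][0] = -4 + -3 = -7, A[1][1] + B[1][0] = -5 + 1 = -4, A[1][2] + B[2][0] = 4 + 3 = 7) = -7 (attained at k = 0)
  C[1][1] = min over k of (A[1][0] + B[0][1] = -4 + 5 = 1, A[1][1] + B[1][1] = -5 + 7 = 2, A[1][2] + B[2][1] = 4 + 0 = 4) = 1 (attained at k = 0)
  C[1][2] = min over k of (A[1][0] + B[0][2] = -4 + 1 = -3, A[1][1] + B[1][2] = -5 + 2 = -3, A[1][2] + B[2][2] = 4 + 1 = 5) = -3 (attained at k = 0)
  C[2][0] = min over k of (A[2][0] + B[0][0] = 5 + -3 = 2, A[2][1] + B[1][0] = -5 + 1 = -4, A[2][2] + B[2][0] = 0 + 3 = 3) = -4 (attained at k = 1)
  C[2][1] = min over k of (A[2][0] + B[0][1] = 5 + 5 = 10, A[2][1] + B[1][1] = -5 + 7 = 2, A[2][2] + B[2][1] = 0 + 0 = 0) = 0 (attained at k = 2)
  C[2][2] = min over k of (A[2][0] + B[0][2] = 5 + 1 = 6, A[2][1] + B[1][2] = -5 + 2 = -3, A[2][2] + B[2][2] = 0 + 1 = 1) = -3 (attained at k = 1)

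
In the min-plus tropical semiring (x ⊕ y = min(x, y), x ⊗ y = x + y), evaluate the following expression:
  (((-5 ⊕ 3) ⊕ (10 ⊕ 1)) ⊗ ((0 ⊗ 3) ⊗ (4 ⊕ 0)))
(((-5 ⊕ 3) ⊕ (10 ⊕ 1)) ⊗ ((0 ⊗ 3) ⊗ (4 ⊕ 0))) = -2

Expand innermost to outermost. Recall ⊕ takes the minimum of its arguments and ⊗ takes their sum. Working out the expression (((-5 ⊕ 3) ⊕ (10 ⊕ 1)) ⊗ ((0 ⊗ 3) ⊗ (4 ⊕ 0))) gives -2.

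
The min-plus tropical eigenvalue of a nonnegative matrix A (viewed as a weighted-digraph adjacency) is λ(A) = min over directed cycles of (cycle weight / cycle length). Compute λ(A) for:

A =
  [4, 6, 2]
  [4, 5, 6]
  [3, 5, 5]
λ(A) = 5/2

Enumerate directed cycles and compute their means (weight / length). Sample:
  cycle 0 → 0: weight = 4, length = 1, mean = 4/1 ≈ 4.000
  cycle 1 → 1: weight = 5, length = 1, mean = 5/1 ≈ 5.000
  cycle 2 → 2: weight = 5, length = 1, mean = 5/1 ≈ 5.000
  cycle 0 → 1 → 0: weight = 10, length = 2, mean = 10/2 ≈ 5.000
  cycle 0 → 2 → 0: weight = 5, length = 2, mean = 5/2 ≈ 2.500
  cycle 1 → 0 → 1: weight = 10, length = 2, mean = 10/2 ≈ 5.000
Minimum mean = 2.500, attained e.g. along the cycle 0 → 2 → 0 with weight 5 and length 2. So λ(A) = 5/2 = 5/2.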